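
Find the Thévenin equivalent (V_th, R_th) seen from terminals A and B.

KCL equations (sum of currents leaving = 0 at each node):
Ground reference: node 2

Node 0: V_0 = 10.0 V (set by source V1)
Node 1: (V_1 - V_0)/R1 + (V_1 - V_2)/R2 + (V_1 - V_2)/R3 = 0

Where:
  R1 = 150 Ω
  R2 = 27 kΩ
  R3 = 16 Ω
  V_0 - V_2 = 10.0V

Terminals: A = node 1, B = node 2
Step 1 — V_th is the open-circuit voltage V_A - V_B (nothing connected across the terminals).
Nodal analysis, taking node 2 as the 0 V reference.
Source V1 fixes V_0 = 10 V.
KCL at each unknown node (sum of currents leaving = 0; resistances in Ω):
  Node 1: (V_1 - 10)/150 + (V_1 - 0)/27000 + (V_1 - 0)/16 = 0
Collecting terms: 0.0692 × V_1 = 0.06667  =>  V_1 = 0.9633 V
V_th = V_1 - V_2 = 0.9633 - 0 = 0.9633 V
Step 2 — R_th: zero the source — replace V1 by a short circuit (node 2 merges into node 0) — and find the resistance seen between A (node 1) and B (node 0).
Reduce the network between node 1 (A) and node 0 (B) by series/parallel combination:
  Rp1 = R1 ‖ R2 ‖ R3 (parallel, all between nodes 0 and 1) = 1/(1/150 + 1/27000 + 1/16) = 14.45 Ω
R_th = 14.45 Ω

Final answer: V_th = 0.9633 V, R_th = 14.45 Ω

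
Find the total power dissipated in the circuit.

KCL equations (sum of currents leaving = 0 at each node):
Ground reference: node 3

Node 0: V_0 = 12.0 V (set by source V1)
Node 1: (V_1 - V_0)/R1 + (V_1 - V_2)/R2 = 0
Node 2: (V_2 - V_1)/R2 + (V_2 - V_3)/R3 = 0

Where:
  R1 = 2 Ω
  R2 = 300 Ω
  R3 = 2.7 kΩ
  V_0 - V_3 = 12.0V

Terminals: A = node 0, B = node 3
Nodal analysis, taking node 3 as the 0 V reference.
Source V1 fixes V_0 = 12 V.
KCL at each unknown node (sum of currents leaving = 0; resistances in Ω):
  Node 1: (V_1 - 12)/2 + (V_1 - V_2)/300 = 0
  Node 2: (V_2 - V_1)/300 + (V_2 - 0)/2700 = 0
Collecting terms (coefficients in siemens):
  0.5033·V_1 - 0.003333·V_2 = 6
  0.003704·V_2 - 0.003333·V_1 = 0
Determinant D = (0.5033)(0.003704) - (-0.003333)(-0.003333) = 0.001853
V_1 = [(6)(0.003704) - (-0.003333)(0)]/D = 11.99 V
V_2 = [(0.5033)(0) - (6)(-0.003333)]/D = 10.79 V
Power in each resistor, P = (ΔV)²/R:
  P_R1 = (12 - 11.99)²/2 = 0.00003196 W
  P_R2 = (11.99 - 10.79)²/300 = 0.004794 W
  P_R3 = (10.79 - 0)²/2700 = 0.04314 W
P_total = P_R1 + P_R2 + P_R3 = 0.04797 W

Final answer: 0.04797 W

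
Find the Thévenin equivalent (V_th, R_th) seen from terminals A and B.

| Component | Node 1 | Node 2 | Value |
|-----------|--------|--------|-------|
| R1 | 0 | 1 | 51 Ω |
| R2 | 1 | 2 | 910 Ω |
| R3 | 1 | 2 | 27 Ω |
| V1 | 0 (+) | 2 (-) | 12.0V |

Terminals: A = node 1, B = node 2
Step 1 — V_th is the open-circuit voltage V_A - V_B (nothing connected across the terminals).
Nodal analysis, taking node 2 as the 0 V reference.
Source V1 fixes V_0 = 12 V.
KCL at each unknown node (sum of currents leaving = 0; resistances in Ω):
  Node 1: (V_1 - 12)/51 + (V_1 - 0)/910 + (V_1 - 0)/27 = 0
Collecting terms: 0.05774 × V_1 = 0.2353  =>  V_1 = 4.075 V
V_th = V_1 - V_2 = 4.075 - 0 = 4.075 V
Step 2 — R_th: zero the source — replace V1 by a short circuit (node 2 merges into node 0) — and find the resistance seen between A (node 1) and B (node 0).
Reduce the network between node 1 (A) and node 0 (B) by series/parallel combination:
  Rp1 = R1 ‖ R2 ‖ R3 (parallel, all between nodes 0 and 1) = 1/(1/51 + 1/910 + 1/27) = 17.32 Ω
R_th = 17.32 Ω

Final answer: V_th = 4.075 V, R_th = 17.32 Ω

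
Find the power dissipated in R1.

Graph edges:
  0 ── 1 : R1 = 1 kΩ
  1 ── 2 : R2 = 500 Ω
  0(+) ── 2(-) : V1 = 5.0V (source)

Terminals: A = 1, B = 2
Nodal analysis, taking node 2 as the 0 V reference.
Source V1 fixes V_0 = 5 V.
KCL at each unknown node (sum of currents leaving = 0; resistances in Ω):
  Node 1: (V_1 - 5)/1000 + (V_1 - 0)/500 = 0
Collecting terms: 0.003 × V_1 = 0.005  =>  V_1 = 1.667 V
I_R1 = (V_0 - V_1)/R1 = (5 - 1.667)/1000 = 0.003333 A
P_R1 = I_R1² × R1 = (0.003333)² × 1000 = 0.01111 W

Final answer: 0.01111 W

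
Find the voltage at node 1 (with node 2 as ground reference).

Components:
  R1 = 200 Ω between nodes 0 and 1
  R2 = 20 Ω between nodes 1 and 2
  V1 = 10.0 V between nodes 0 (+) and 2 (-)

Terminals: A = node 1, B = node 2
Nodal analysis, taking node 2 as the 0 V reference.
Source V1 fixes V_0 = 10 V.
KCL at each unknown node (sum of currents leaving = 0; resistances in Ω):
  Node 1: (V_1 - 10)/200 + (V_1 - 0)/20 = 0
Collecting terms: 0.055 × V_1 = 0.05  =>  V_1 = 0.9091 V
The requested potential is V_1 = 0.9091 V.

Final answer: V_1 = 0.9091 V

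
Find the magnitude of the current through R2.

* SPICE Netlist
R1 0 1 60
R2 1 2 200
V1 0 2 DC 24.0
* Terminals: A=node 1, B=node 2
Nodal analysis, taking node 2 as the 0 V reference.
Source V1 fixes V_0 = 24 V.
KCL at each unknown node (sum of currents leaving = 0; resistances in Ω):
  Node 1: (V_1 - 24)/60 + (V_1 - 0)/200 = 0
Collecting terms: 0.02167 × V_1 = 0.4  =>  V_1 = 18.46 V
I_R2 = (V_1 - V_2)/R2 = (18.46 - 0)/200 = 0.09231 A
|I_R2| = 0.09231 A

Final answer: |I_R2| = 0.09231 A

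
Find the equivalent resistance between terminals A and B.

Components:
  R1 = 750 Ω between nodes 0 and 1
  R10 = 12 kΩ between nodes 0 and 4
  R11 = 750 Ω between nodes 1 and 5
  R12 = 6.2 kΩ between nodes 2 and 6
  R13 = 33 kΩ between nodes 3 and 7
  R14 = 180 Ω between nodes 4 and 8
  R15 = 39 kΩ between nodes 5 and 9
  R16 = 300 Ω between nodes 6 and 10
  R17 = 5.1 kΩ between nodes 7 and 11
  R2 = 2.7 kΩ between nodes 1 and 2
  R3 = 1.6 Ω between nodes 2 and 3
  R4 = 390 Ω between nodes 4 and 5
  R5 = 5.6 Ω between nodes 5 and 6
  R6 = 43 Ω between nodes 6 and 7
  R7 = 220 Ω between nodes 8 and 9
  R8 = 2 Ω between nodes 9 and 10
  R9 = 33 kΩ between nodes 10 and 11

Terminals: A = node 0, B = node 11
The network is not a plain series/parallel combination. Inject a 1 A test current into terminal A (node 0) and return it from terminal B (node 11); then R_eq = V_A / (1 A).
Nodal analysis, taking node 11 as the 0 V reference.
Current source I_test pushes 1 A into node 0 and draws it out of node 11.
KCL at each unknown node (sum of currents leaving = 0; resistances in Ω):
  Node 0: (V_0 - V_1)/750 + (V_0 - V_4)/12000 - 1 = 0
  Node 1: (V_1 - V_0)/750 + (V_1 - V_2)/2700 + (V_1 - V_5)/750 = 0
  Node 2: (V_2 - V_1)/2700 + (V_2 - V_3)/1.6 + (V_2 - V_6)/6200 = 0
  Node 3: (V_3 - V_2)/1.6 + (V_3 - V_7)/33000 = 0
  Node 4: (V_4 - V_0)/12000 + (V_4 - V_5)/390 + (V_4 - V_8)/180 = 0
  Node 5: (V_5 - V_1)/750 + (V_5 - V_4)/390 + (V_5 - V_6)/5.6 + (V_5 - V_9)/39000 = 0
  Node 6: (V_6 - V_2)/6200 + (V_6 - V_5)/5.6 + (V_6 - V_7)/43 + (V_6 - V_10)/300 = 0
  Node 7: (V_7 - V_3)/33000 + (V_7 - V_6)/43 + (V_7 - 0)/5100 = 0
  Node 8: (V_8 - V_4)/180 + (V_8 - V_9)/220 = 0
  Node 9: (V_9 - V_5)/39000 + (V_9 - V_8)/220 + (V_9 - V_10)/2 = 0
  Node 10: (V_10 - V_6)/300 + (V_10 - V_9)/2 + (V_10 - 0)/33000 = 0
Collecting terms (coefficients in siemens):
  0.001417·V_0 - 0.001333·V_1 - 0.00008333·V_4 = 1
  0.003037·V_1 - 0.001333·V_0 - 0.0003704·V_2 - 0.001333·V_5 = 0
  0.6255·V_2 - 0.0003704·V_1 - 0.625·V_3 - 0.0001613·V_6 = 0
  0.625·V_3 - 0.625·V_2 - 0.0000303·V_7 = 0
  0.008203·V_4 - 0.00008333·V_0 - 0.002564·V_5 - 0.005556·V_8 = 0
  0.1825·V_5 - 0.001333·V_1 - 0.002564·V_4 - 0.1786·V_6 - 0.00002564·V_9 = 0
  0.2053·V_6 - 0.0001613·V_2 - 0.1786·V_5 - 0.02326·V_7 - 0.003333·V_10 = 0
  0.02348·V_7 - 0.0000303·V_3 - 0.02326·V_6 = 0
  0.0101·V_8 - 0.005556·V_4 - 0.004545·V_9 = 0
  0.5046·V_9 - 0.00002564·V_5 - 0.004545·V_8 - 0.5·V_10 = 0
  0.5034·V_10 - 0.003333·V_6 - 0.5·V_9 = 0
Solving these 11 simultaneous equations (Gaussian elimination) gives:
  V_0 = 5738 V, V_1 = 5068 V, V_2 = 4855 V, V_3 = 4855 V
  V_4 = 4467 V, V_5 = 4456 V, V_6 = 4451 V, V_7 = 4415 V
  V_8 = 4452 V, V_9 = 4435 V, V_10 = 4435 V
R_eq = V_0 / 1 A = 5738 Ω = 5.738 kΩ

Final answer: 5.738 kΩ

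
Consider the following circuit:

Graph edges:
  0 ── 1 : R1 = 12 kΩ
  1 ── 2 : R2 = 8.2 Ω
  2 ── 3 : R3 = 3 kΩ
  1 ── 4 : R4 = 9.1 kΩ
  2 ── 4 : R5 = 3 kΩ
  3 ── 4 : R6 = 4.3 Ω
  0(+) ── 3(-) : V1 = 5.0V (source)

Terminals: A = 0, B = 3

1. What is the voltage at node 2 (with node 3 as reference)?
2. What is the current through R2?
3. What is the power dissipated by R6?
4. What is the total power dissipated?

Nodal analysis, taking node 3 as the 0 V reference.
Source V1 fixes V_0 = 5 V.
KCL at each unknown node (sum of currents leaving = 0; resistances in Ω):
  Node 1: (V_1 - 5)/12000 + (V_1 - V_2)/8.2 + (V_1 - V_4)/9100 = 0
  Node 2: (V_2 - V_1)/8.2 + (V_2 - 0)/3000 + (V_2 - V_4)/3000 = 0
  Node 4: (V_4 - V_1)/9100 + (V_4 - V_2)/3000 + (V_4 - 0)/4.3 = 0
Collecting terms (coefficients in siemens):
  0.1221·V_1 - 0.122·V_2 - 0.0001099·V_4 = 0.0004167
  0.1226·V_2 - 0.122·V_1 - 0.0003333·V_4 = 0
  0.233·V_4 - 0.0001099·V_1 - 0.0003333·V_2 = 0
Solving these 3 simultaneous equations (Gaussian elimination) gives:
  V_1 = 0.4871 V, V_2 = 0.4844 V, V_4 = 0.0009228 V
Part 1:
  Read off the nodal solution: V_2 = 0.4844 V
Part 2:
  I_R2 = (V_1 - V_2)/R2 = (0.4871 - 0.4844)/8.2 = 0.0003227 A
  Magnitude: I_R2 = 0.0003227 A
Part 3:
  I_R6 = (V_3 - V_4)/R6 = (0 - 0.0009228)/4.3 = -0.0002146 A
  P_R6 = I_R6² × R6 = (-0.0002146)² × 4.3 = 0.000000198 W
Part 4:
  Power in each resistor, P = (ΔV)²/R:
    P_R1 = (5 - 0.4871)²/12000 = 0.001697 W
    P_R2 = (0.4871 - 0.4844)²/8.2 = 0.0000008537 W
    P_R3 = (0.4844 - 0)²/3000 = 0.00007823 W
    P_R4 = (0.4871 - 0.0009228)²/9100 = 0.00002597 W
    P_R5 = (0.4844 - 0.0009228)²/3000 = 0.00007793 W
    P_R6 = (0 - 0.0009228)²/4.3 = 0.000000198 W
  P_total = P_R1 + P_R2 + P_R3 + P_R4 + P_R5 + P_R6 = 0.00188 W

Final answers:
1. V_2 = 0.4844 V
2. I_R2 = 0.0003227 A
3. P_R6 = 1.98e-07 W
4. P_total = 0.00188 W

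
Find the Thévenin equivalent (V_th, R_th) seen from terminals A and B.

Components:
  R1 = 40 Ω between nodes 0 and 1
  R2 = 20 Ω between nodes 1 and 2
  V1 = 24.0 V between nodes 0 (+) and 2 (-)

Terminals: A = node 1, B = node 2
Step 1 — V_th is the open-circuit voltage V_A - V_B (nothing connected across the terminals).
Nodal analysis, taking node 2 as the 0 V reference.
Source V1 fixes V_0 = 24 V.
KCL at each unknown node (sum of currents leaving = 0; resistances in Ω):
  Node 1: (V_1 - 24)/40 + (V_1 - 0)/20 = 0
Collecting terms: 0.075 × V_1 = 0.6  =>  V_1 = 8 V
V_th = V_1 - V_2 = 8 - 0 = 8 V
Step 2 — R_th: zero the source — replace V1 by a short circuit (node 2 merges into node 0) — and find the resistance seen between A (node 1) and B (node 0).
Reduce the network between node 1 (A) and node 0 (B) by series/parallel combination:
  Rp1 = R1 ‖ R2 (parallel, both between nodes 0 and 1) = 1/(1/40 + 1/20) = 13.33 Ω
R_th = 13.33 Ω

Final answer: V_th = 8 V, R_th = 13.33 Ω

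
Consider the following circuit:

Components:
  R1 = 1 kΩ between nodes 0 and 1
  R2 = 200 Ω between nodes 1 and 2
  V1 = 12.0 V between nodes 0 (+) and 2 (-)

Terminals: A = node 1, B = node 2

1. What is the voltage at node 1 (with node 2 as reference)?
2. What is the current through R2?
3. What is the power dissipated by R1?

Nodal analysis, taking node 2 as the 0 V reference.
Source V1 fixes V_0 = 12 V.
KCL at each unknown node (sum of currents leaving = 0; resistances in Ω):
  Node 1: (V_1 - 12)/1000 + (V_1 - 0)/200 = 0
Collecting terms: 0.006 × V_1 = 0.012  =>  V_1 = 2 V
Part 1:
  Read off the nodal solution: V_1 = 2 V
Part 2:
  I_R2 = (V_1 - V_2)/R2 = (2 - 0)/200 = 0.01 A
  Magnitude: I_R2 = 0.01 A
Part 3:
  I_R1 = (V_0 - V_1)/R1 = (12 - 2)/1000 = 0.01 A
  P_R1 = I_R1² × R1 = (0.01)² × 1000 = 0.1 W

Final answers:
1. V_1 = 2 V
2. I_R2 = 0.01 A
3. P_R1 = 0.1 W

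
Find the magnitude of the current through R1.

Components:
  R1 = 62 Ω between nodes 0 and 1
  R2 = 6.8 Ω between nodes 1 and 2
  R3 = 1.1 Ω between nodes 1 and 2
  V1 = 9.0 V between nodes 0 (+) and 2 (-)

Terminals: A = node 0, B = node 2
Nodal analysis, taking node 2 as the 0 V reference.
Source V1 fixes V_0 = 9 V.
KCL at each unknown node (sum of currents leaving = 0; resistances in Ω):
  Node 1: (V_1 - 9)/62 + (V_1 - 0)/6.8 + (V_1 - 0)/1.1 = 0
Collecting terms: 1.072 × V_1 = 0.1452  =>  V_1 = 0.1354 V
I_R1 = (V_0 - V_1)/R1 = (9 - 0.1354)/62 = 0.143 A
|I_R1| = 0.143 A

Final answer: |I_R1| = 0.143 A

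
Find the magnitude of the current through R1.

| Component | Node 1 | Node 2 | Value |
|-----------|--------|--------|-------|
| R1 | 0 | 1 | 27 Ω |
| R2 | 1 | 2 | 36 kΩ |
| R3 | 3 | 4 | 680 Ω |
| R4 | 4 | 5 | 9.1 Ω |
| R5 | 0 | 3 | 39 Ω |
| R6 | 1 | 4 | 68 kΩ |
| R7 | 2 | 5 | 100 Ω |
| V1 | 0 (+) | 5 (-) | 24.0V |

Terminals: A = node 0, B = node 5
Nodal analysis, taking node 5 as the 0 V reference.
Source V1 fixes V_0 = 24 V.
KCL at each unknown node (sum of currents leaving = 0; resistances in Ω):
  Node 1: (V_1 - 24)/27 + (V_1 - V_2)/36000 + (V_1 - V_4)/68000 = 0
  Node 2: (V_2 - V_1)/36000 + (V_2 - 0)/100 = 0
  Node 3: (V_3 - V_4)/680 + (V_3 - 24)/39 = 0
  Node 4: (V_4 - V_3)/680 + (V_4 - 0)/9.1 + (V_4 - V_1)/68000 = 0
Collecting terms (coefficients in siemens):
  0.03708·V_1 - 0.00002778·V_2 - 0.00001471·V_4 = 0.8889
  0.01003·V_2 - 0.00002778·V_1 = 0
  0.02711·V_3 - 0.001471·V_4 = 0.6154
  0.1114·V_4 - 0.00001471·V_1 - 0.001471·V_3 = 0
Solving these 4 simultaneous equations (Gaussian elimination) gives:
  V_1 = 23.97 V, V_2 = 0.06641 V, V_3 = 22.71 V, V_4 = 0.3031 V
I_R1 = (V_0 - V_1)/R1 = (24 - 23.97)/27 = 0.001012 A
|I_R1| = 0.001012 A

Final answer: |I_R1| = 0.001012 A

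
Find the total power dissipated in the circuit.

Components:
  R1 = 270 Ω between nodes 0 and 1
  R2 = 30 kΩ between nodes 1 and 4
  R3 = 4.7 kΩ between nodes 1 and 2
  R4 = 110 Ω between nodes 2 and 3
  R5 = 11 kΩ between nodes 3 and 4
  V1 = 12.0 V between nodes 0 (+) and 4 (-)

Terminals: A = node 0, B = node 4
Nodal analysis, taking node 4 as the 0 V reference.
Source V1 fixes V_0 = 12 V.
KCL at each unknown node (sum of currents leaving = 0; resistances in Ω):
  Node 1: (V_1 - 12)/270 + (V_1 - 0)/30000 + (V_1 - V_2)/4700 = 0
  Node 2: (V_2 - V_1)/4700 + (V_2 - V_3)/110 = 0
  Node 3: (V_3 - V_2)/110 + (V_3 - 0)/11000 = 0
Collecting terms (coefficients in siemens):
  0.00395·V_1 - 0.0002128·V_2 = 0.04444
  0.009304·V_2 - 0.0002128·V_1 - 0.009091·V_3 = 0
  0.009182·V_3 - 0.009091·V_2 = 0
Solving these 3 simultaneous equations (Gaussian elimination) gives:
  V_1 = 11.7 V, V_2 = 8.218 V, V_3 = 8.137 V
Power in each resistor, P = (ΔV)²/R:
  P_R1 = (12 - 11.7)²/270 = 0.0003445 W
  P_R2 = (11.7 - 0)²/30000 = 0.004559 W
  P_R3 = (11.7 - 8.218)²/4700 = 0.002572 W
  P_R4 = (8.218 - 8.137)²/110 = 0.00006019 W
  P_R5 = (8.137 - 0)²/11000 = 0.006019 W
P_total = P_R1 + P_R2 + P_R3 + P_R4 + P_R5 = 0.01355 W

Final answer: 0.01355 W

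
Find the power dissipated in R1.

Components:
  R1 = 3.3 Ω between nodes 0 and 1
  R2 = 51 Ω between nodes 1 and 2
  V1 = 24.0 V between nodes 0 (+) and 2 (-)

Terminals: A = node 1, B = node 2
Nodal analysis, taking node 2 as the 0 V reference.
Source V1 fixes V_0 = 24 V.
KCL at each unknown node (sum of currents leaving = 0; resistances in Ω):
  Node 1: (V_1 - 24)/3.3 + (V_1 - 0)/51 = 0
Collecting terms: 0.3226 × V_1 = 7.273  =>  V_1 = 22.54 V
I_R1 = (V_0 - V_1)/R1 = (24 - 22.54)/3.3 = 0.442 A
P_R1 = I_R1² × R1 = (0.442)² × 3.3 = 0.6447 W

Final answer: 0.6447 W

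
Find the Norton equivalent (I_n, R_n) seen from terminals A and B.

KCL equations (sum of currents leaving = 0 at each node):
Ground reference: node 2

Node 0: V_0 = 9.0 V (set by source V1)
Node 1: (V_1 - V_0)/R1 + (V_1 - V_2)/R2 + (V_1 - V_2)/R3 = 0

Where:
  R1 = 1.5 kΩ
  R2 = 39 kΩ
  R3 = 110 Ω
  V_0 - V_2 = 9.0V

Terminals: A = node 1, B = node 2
Find the Thévenin equivalent first; then I_n = V_th/R_th and R_n = R_th.
Step 1 — V_th is the open-circuit voltage V_A - V_B (nothing connected across the terminals).
Nodal analysis, taking node 2 as the 0 V reference.
Source V1 fixes V_0 = 9 V.
KCL at each unknown node (sum of currents leaving = 0; resistances in Ω):
  Node 1: (V_1 - 9)/1500 + (V_1 - 0)/39000 + (V_1 - 0)/110 = 0
Collecting terms: 0.009783 × V_1 = 0.006  =>  V_1 = 0.6133 V
V_th = V_1 - V_2 = 0.6133 - 0 = 0.6133 V
Step 2 — R_th: zero the source — replace V1 by a short circuit (node 2 merges into node 0) — and find the resistance seen between A (node 1) and B (node 0).
Reduce the network between node 1 (A) and node 0 (B) by series/parallel combination:
  Rp1 = R1 ‖ R2 ‖ R3 (parallel, all between nodes 0 and 1) = 1/(1/1500 + 1/39000 + 1/110) = 102.2 Ω
R_th = 102.2 Ω
I_n = V_th/R_th = 0.6133/102.2 = 0.006 A, and R_n = R_th = 102.2 Ω

Final answer: I_n = 0.006 A, R_n = 102.2 Ω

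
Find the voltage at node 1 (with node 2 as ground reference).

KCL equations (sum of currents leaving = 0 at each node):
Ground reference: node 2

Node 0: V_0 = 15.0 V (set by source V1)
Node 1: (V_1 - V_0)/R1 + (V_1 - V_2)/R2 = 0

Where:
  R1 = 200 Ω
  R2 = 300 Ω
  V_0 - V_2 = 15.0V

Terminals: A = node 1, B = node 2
Nodal analysis, taking node 2 as the 0 V reference.
Source V1 fixes V_0 = 15 V.
KCL at each unknown node (sum of currents leaving = 0; resistances in Ω):
  Node 1: (V_1 - 15)/200 + (V_1 - 0)/300 = 0
Collecting terms: 0.008333 × V_1 = 0.075  =>  V_1 = 9 V
The requested potential is V_1 = 9 V.

Final answer: V_1 = 9 V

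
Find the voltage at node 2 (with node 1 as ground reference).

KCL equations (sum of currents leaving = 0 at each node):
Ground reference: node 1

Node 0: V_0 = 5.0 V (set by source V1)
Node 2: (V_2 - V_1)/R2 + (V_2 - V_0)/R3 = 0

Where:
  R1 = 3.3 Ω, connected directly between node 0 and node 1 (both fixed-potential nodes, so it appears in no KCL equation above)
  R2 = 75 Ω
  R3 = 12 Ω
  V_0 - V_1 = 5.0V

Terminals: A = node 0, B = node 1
Nodal analysis, taking node 1 as the 0 V reference.
Source V1 fixes V_0 = 5 V.
KCL at each unknown node (sum of currents leaving = 0; resistances in Ω):
  Node 2: (V_2 - 0)/75 + (V_2 - 5)/12 = 0
Collecting terms: 0.09667 × V_2 = 0.4167  =>  V_2 = 4.31 V
The requested potential is V_2 = 4.31 V.

Final answer: V_2 = 4.31 V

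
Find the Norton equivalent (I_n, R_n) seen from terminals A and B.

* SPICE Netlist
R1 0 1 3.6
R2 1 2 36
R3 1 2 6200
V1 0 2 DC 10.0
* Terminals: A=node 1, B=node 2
Find the Thévenin equivalent first; then I_n = V_th/R_th and R_n = R_th.
Step 1 — V_th is the open-circuit voltage V_A - V_B (nothing connected across the terminals).
Nodal analysis, taking node 2 as the 0 V reference.
Source V1 fixes V_0 = 10 V.
KCL at each unknown node (sum of currents leaving = 0; resistances in Ω):
  Node 1: (V_1 - 10)/3.6 + (V_1 - 0)/36 + (V_1 - 0)/6200 = 0
Collecting terms: 0.3057 × V_1 = 2.778  =>  V_1 = 9.086 V
V_th = V_1 - V_2 = 9.086 - 0 = 9.086 V
Step 2 — R_th: zero the source — replace V1 by a short circuit (node 2 merges into node 0) — and find the resistance seen between A (node 1) and B (node 0).
Reduce the network between node 1 (A) and node 0 (B) by series/parallel combination:
  Rp1 = R1 ‖ R2 ‖ R3 (parallel, all between nodes 0 and 1) = 1/(1/3.6 + 1/36 + 1/6200) = 3.271 Ω
R_th = 3.271 Ω
I_n = V_th/R_th = 9.086/3.271 = 2.778 A, and R_n = R_th = 3.271 Ω

Final answer: I_n = 2.778 A, R_n = 3.271 Ω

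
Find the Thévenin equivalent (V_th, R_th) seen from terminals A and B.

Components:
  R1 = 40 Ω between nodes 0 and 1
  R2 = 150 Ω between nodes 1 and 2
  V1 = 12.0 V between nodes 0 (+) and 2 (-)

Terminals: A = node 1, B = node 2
Step 1 — V_th is the open-circuit voltage V_A - V_B (nothing connected across the terminals).
Nodal analysis, taking node 2 as the 0 V reference.
Source V1 fixes V_0 = 12 V.
KCL at each unknown node (sum of currents leaving = 0; resistances in Ω):
  Node 1: (V_1 - 12)/40 + (V_1 - 0)/150 = 0
Collecting terms: 0.03167 × V_1 = 0.3  =>  V_1 = 9.474 V
V_th = V_1 - V_2 = 9.474 - 0 = 9.474 V
Step 2 — R_th: zero the source — replace V1 by a short circuit (node 2 merges into node 0) — and find the resistance seen between A (node 1) and B (node 0).
Reduce the network between node 1 (A) and node 0 (B) by series/parallel combination:
  Rp1 = R1 ‖ R2 (parallel, both between nodes 0 and 1) = 1/(1/40 + 1/150) = 31.58 Ω
R_th = 31.58 Ω

Final answer: V_th = 9.474 V, R_th = 31.58 Ω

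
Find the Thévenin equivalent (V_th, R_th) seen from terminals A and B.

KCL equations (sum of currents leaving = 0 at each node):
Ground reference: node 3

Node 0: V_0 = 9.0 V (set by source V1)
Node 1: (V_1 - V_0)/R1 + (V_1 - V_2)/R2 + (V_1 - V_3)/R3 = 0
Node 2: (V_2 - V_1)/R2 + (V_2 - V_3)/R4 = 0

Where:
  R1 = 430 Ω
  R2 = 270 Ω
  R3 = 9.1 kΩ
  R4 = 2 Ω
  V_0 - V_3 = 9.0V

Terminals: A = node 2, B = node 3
Step 1 — V_th is the open-circuit voltage V_A - V_B (nothing connected across the terminals).
Nodal analysis, taking node 3 as the 0 V reference.
Source V1 fixes V_0 = 9 V.
KCL at each unknown node (sum of currents leaving = 0; resistances in Ω):
  Node 1: (V_1 - 9)/430 + (V_1 - V_2)/270 + (V_1 - 0)/9100 = 0
  Node 2: (V_2 - V_1)/270 + (V_2 - 0)/2 = 0
Collecting terms (coefficients in siemens):
  0.006139·V_1 - 0.003704·V_2 = 0.02093
  0.5037·V_2 - 0.003704·V_1 = 0
Determinant D = (0.006139)(0.5037) - (-0.003704)(-0.003704) = 0.003079
V_1 = [(0.02093)(0.5037) - (-0.003704)(0)]/D = 3.424 V
V_2 = [(0.006139)(0) - (0.02093)(-0.003704)]/D = 0.02518 V
V_th = V_2 - V_3 = 0.02518 - 0 = 0.02518 V
Step 2 — R_th: zero the source — replace V1 by a short circuit (node 3 merges into node 0) — and find the resistance seen between A (node 2) and B (node 0).
Reduce the network between node 2 (A) and node 0 (B) by series/parallel combination:
  Rp1 = R1 ‖ R3 (parallel, both between nodes 0 and 1) = 1/(1/430 + 1/9100) = 410.6 Ω
  Rs1 = R2 + Rp1 (series, joined only at node 1) = 270 + 410.6 = 680.6 Ω
  Rp2 = R4 ‖ Rs1 (parallel, both between nodes 0 and 2) = 1/(1/2 + 1/680.6) = 1.994 Ω
R_th = 1.994 Ω

Final answer: V_th = 0.02518 V, R_th = 1.994 Ω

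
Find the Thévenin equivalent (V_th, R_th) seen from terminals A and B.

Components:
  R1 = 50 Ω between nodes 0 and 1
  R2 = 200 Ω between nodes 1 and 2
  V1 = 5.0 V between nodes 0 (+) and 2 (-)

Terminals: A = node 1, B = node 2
Step 1 — V_th is the open-circuit voltage V_A - V_B (nothing connected across the terminals).
Nodal analysis, taking node 2 as the 0 V reference.
Source V1 fixes V_0 = 5 V.
KCL at each unknown node (sum of currents leaving = 0; resistances in Ω):
  Node 1: (V_1 - 5)/50 + (V_1 - 0)/200 = 0
Collecting terms: 0.025 × V_1 = 0.1  =>  V_1 = 4 V
V_th = V_1 - V_2 = 4 - 0 = 4 V
Step 2 — R_th: zero the source — replace V1 by a short circuit (node 2 merges into node 0) — and find the resistance seen between A (node 1) and B (node 0).
Reduce the network between node 1 (A) and node 0 (B) by series/parallel combination:
  Rp1 = R1 ‖ R2 (parallel, both between nodes 0 and 1) = 1/(1/50 + 1/200) = 40 Ω
R_th = 40 Ω

Final answer: V_th = 4 V, R_th = 40 Ω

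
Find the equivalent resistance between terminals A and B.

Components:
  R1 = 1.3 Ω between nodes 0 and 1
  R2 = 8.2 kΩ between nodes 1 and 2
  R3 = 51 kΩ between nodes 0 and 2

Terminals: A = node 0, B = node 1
Reduce the network between node 0 (A) and node 1 (B) by series/parallel combination:
  Rs1 = R3 + R2 (series, joined only at node 2) = 51000 + 8200 = 59200 Ω
  Rp1 = R1 ‖ Rs1 (parallel, both between nodes 0 and 1) = 1/(1/1.3 + 1/59200) = 1.3 Ω
R_eq = 1.3 Ω

Final answer: 1.3 Ω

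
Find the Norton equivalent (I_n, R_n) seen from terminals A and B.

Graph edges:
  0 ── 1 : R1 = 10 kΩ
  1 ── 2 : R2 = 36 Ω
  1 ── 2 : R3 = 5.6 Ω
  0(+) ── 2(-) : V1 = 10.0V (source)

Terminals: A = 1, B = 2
Find the Thévenin equivalent first; then I_n = V_th/R_th and R_n = R_th.
Step 1 — V_th is the open-circuit voltage V_A - V_B (nothing connected across the terminals).
Nodal analysis, taking node 2 as the 0 V reference.
Source V1 fixes V_0 = 10 V.
KCL at each unknown node (sum of currents leaving = 0; resistances in Ω):
  Node 1: (V_1 - 10)/10000 + (V_1 - 0)/36 + (V_1 - 0)/5.6 = 0
Collecting terms: 0.2064 × V_1 = 0.001  =>  V_1 = 0.004844 V
V_th = V_1 - V_2 = 0.004844 - 0 = 0.004844 V
Step 2 — R_th: zero the source — replace V1 by a short circuit (node 2 merges into node 0) — and find the resistance seen between A (node 1) and B (node 0).
Reduce the network between node 1 (A) and node 0 (B) by series/parallel combination:
  Rp1 = R1 ‖ R2 ‖ R3 (parallel, all between nodes 0 and 1) = 1/(1/10000 + 1/36 + 1/5.6) = 4.844 Ω
R_th = 4.844 Ω
I_n = V_th/R_th = 0.004844/4.844 = 0.001 A, and R_n = R_th = 4.844 Ω

Final answer: I_n = 0.001 A, R_n = 4.844 Ω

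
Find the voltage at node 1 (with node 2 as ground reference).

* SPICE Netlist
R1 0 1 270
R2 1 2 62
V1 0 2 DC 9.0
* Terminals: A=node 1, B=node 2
Nodal analysis, taking node 2 as the 0 V reference.
Source V1 fixes V_0 = 9 V.
KCL at each unknown node (sum of currents leaving = 0; resistances in Ω):
  Node 1: (V_1 - 9)/270 + (V_1 - 0)/62 = 0
Collecting terms: 0.01983 × V_1 = 0.03333  =>  V_1 = 1.681 V
The requested potential is V_1 = 1.681 V.

Final answer: V_1 = 1.681 V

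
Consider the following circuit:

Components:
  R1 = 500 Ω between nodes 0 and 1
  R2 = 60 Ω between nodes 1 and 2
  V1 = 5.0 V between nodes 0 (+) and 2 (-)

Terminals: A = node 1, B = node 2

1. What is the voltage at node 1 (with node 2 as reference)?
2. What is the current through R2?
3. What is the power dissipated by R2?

Nodal analysis, taking node 2 as the 0 V reference.
Source V1 fixes V_0 = 5 V.
KCL at each unknown node (sum of currents leaving = 0; resistances in Ω):
  Node 1: (V_1 - 5)/500 + (V_1 - 0)/60 = 0
Collecting terms: 0.01867 × V_1 = 0.01  =>  V_1 = 0.5357 V
Part 1:
  Read off the nodal solution: V_1 = 0.5357 V
Part 2:
  I_R2 = (V_1 - V_2)/R2 = (0.5357 - 0)/60 = 0.008929 A
  Magnitude: I_R2 = 0.008929 A
Part 3:
  I_R2 = (V_1 - V_2)/R2 = (0.5357 - 0)/60 = 0.008929 A
  P_R2 = I_R2² × R2 = (0.008929)² × 60 = 0.004783 W

Final answers:
1. V_1 = 0.5357 V
2. I_R2 = 0.008929 A
3. P_R2 = 0.004783 W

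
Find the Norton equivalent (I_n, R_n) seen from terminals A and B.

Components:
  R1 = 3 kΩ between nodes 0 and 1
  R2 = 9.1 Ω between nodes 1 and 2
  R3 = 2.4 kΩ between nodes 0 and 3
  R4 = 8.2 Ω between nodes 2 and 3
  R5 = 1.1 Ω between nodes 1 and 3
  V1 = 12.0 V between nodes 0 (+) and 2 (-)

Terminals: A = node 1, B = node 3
Find the Thévenin equivalent first; then I_n = V_th/R_th and R_n = R_th.
Step 1 — V_th is the open-circuit voltage V_A - V_B (nothing connected across the terminals).
Nodal analysis, taking node 2 as the 0 V reference.
Source V1 fixes V_0 = 12 V.
KCL at each unknown node (sum of currents leaving = 0; resistances in Ω):
  Node 1: (V_1 - 12)/3000 + (V_1 - 0)/9.1 + (V_1 - V_3)/1.1 = 0
  Node 3: (V_3 - 12)/2400 + (V_3 - 0)/8.2 + (V_3 - V_1)/1.1 = 0
Collecting terms (coefficients in siemens):
  1.019·V_1 - 0.9091·V_3 = 0.004
  1.031·V_3 - 0.9091·V_1 = 0.005
Determinant D = (1.019)(1.031) - (-0.9091)(-0.9091) = 0.2249
V_1 = [(0.004)(1.031) - (-0.9091)(0.005)]/D = 0.03855 V
V_3 = [(1.019)(0.005) - (0.004)(-0.9091)]/D = 0.03882 V
V_th = V_1 - V_3 = 0.03855 - 0.03882 = -0.0002741 V
Step 2 — R_th: zero the source — replace V1 by a short circuit (node 2 merges into node 0) — and find the resistance seen between A (node 1) and B (node 3).
Reduce the network between node 1 (A) and node 3 (B) by series/parallel combination:
  Rp1 = R1 ‖ R2 (parallel, both between nodes 0 and 1) = 1/(1/3000 + 1/9.1) = 9.072 Ω
  Rp2 = R3 ‖ R4 (parallel, both between nodes 0 and 3) = 1/(1/2400 + 1/8.2) = 8.172 Ω
  Rs1 = Rp1 + Rp2 (series, joined only at node 0) = 9.072 + 8.172 = 17.24 Ω
  Rp3 = R5 ‖ Rs1 (parallel, both between nodes 1 and 3) = 1/(1/1.1 + 1/17.24) = 1.034 Ω
R_th = 1.034 Ω
I_n = V_th/R_th = -0.0002741/1.034 = -0.000265 A, and R_n = R_th = 1.034 Ω

Final answer: I_n = -0.000265 A, R_n = 1.034 Ω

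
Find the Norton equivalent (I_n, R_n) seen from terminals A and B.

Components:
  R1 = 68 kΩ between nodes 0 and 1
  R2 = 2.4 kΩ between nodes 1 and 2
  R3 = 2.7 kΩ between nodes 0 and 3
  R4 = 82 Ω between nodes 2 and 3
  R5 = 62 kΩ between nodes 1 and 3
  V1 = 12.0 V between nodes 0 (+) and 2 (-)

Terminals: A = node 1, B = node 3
Find the Thévenin equivalent first; then I_n = V_th/R_th and R_n = R_th.
Step 1 — V_th is the open-circuit voltage V_A - V_B (nothing connected across the terminals).
Nodal analysis, taking node 2 as the 0 V reference.
Source V1 fixes V_0 = 12 V.
KCL at each unknown node (sum of currents leaving = 0; resistances in Ω):
  Node 1: (V_1 - 12)/68000 + (V_1 - 0)/2400 + (V_1 - V_3)/62000 = 0
  Node 3: (V_3 - 12)/2700 + (V_3 - 0)/82 + (V_3 - V_1)/62000 = 0
Collecting terms (coefficients in siemens):
  0.0004475·V_1 - 0.00001613·V_3 = 0.0001765
  0.01258·V_3 - 0.00001613·V_1 = 0.004444
Determinant D = (0.0004475)(0.01258) - (-0.00001613)(-0.00001613) = 0.00000563
V_1 = [(0.0001765)(0.01258) - (-0.00001613)(0.004444)]/D = 0.4071 V
V_3 = [(0.0004475)(0.004444) - (0.0001765)(-0.00001613)]/D = 0.3538 V
V_th = V_1 - V_3 = 0.4071 - 0.3538 = 0.05333 V
Step 2 — R_th: zero the source — replace V1 by a short circuit (node 2 merges into node 0) — and find the resistance seen between A (node 1) and B (node 3).
Reduce the network between node 1 (A) and node 3 (B) by series/parallel combination:
  Rp1 = R1 ‖ R2 (parallel, both between nodes 0 and 1) = 1/(1/68000 + 1/2400) = 2318 Ω
  Rp2 = R3 ‖ R4 (parallel, both between nodes 0 and 3) = 1/(1/2700 + 1/82) = 79.58 Ω
  Rs1 = Rp1 + Rp2 (series, joined only at node 0) = 2318 + 79.58 = 2398 Ω
  Rp3 = R5 ‖ Rs1 (parallel, both between nodes 1 and 3) = 1/(1/62000 + 1/2398) = 2308 Ω
R_th = 2.308 kΩ
I_n = V_th/R_th = 0.05333/2308 = 0.0000231 A, and R_n = R_th = 2.308 kΩ

Final answer: I_n = 2.31e-05 A, R_n = 2.308 kΩ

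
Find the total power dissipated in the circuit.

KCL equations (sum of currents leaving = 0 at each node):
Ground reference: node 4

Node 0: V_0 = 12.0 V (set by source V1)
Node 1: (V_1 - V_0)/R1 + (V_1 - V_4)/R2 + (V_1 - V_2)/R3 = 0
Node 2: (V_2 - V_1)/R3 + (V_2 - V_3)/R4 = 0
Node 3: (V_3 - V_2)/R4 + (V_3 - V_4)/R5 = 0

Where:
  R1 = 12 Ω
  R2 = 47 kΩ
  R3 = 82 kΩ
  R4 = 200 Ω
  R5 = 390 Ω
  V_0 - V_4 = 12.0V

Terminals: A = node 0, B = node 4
Nodal analysis, taking node 4 as the 0 V reference.
Source V1 fixes V_0 = 12 V.
KCL at each unknown node (sum of currents leaving = 0; resistances in Ω):
  Node 1: (V_1 - 12)/12 + (V_1 - 0)/47000 + (V_1 - V_2)/82000 = 0
  Node 2: (V_2 - V_1)/82000 + (V_2 - V_3)/200 = 0
  Node 3: (V_3 - V_2)/200 + (V_3 - 0)/390 = 0
Collecting terms (coefficients in siemens):
  0.08337·V_1 - 0.0000122·V_2 = 1
  0.005012·V_2 - 0.0000122·V_1 - 0.005·V_3 = 0
  0.007564·V_3 - 0.005·V_2 = 0
Solving these 3 simultaneous equations (Gaussian elimination) gives:
  V_1 = 12 V, V_2 = 0.08569 V, V_3 = 0.05664 V
Power in each resistor, P = (ΔV)²/R:
  P_R1 = (12 - 12)²/12 = 0.000001924 W
  P_R2 = (12 - 0)²/47000 = 0.003061 W
  P_R3 = (12 - 0.08569)²/82000 = 0.00173 W
  P_R4 = (0.08569 - 0.05664)²/200 = 0.000004219 W
  P_R5 = (0.05664 - 0)²/390 = 0.000008227 W
P_total = P_R1 + P_R2 + P_R3 + P_R4 + P_R5 = 0.004805 W

Final answer: 0.004805 W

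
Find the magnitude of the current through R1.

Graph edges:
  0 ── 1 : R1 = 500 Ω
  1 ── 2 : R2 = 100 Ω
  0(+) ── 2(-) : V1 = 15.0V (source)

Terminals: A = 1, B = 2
Nodal analysis, taking node 2 as the 0 V reference.
Source V1 fixes V_0 = 15 V.
KCL at each unknown node (sum of currents leaving = 0; resistances in Ω):
  Node 1: (V_1 - 15)/500 + (V_1 - 0)/100 = 0
Collecting terms: 0.012 × V_1 = 0.03  =>  V_1 = 2.5 V
I_R1 = (V_0 - V_1)/R1 = (15 - 2.5)/500 = 0.025 A
|I_R1| = 0.025 A

Final answer: |I_R1| = 0.025 A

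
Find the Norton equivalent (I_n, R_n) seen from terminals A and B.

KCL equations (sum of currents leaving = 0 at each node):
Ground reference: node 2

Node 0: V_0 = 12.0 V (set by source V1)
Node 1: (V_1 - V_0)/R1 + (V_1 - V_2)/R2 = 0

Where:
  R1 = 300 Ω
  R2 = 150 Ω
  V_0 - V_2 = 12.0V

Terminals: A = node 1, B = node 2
Find the Thévenin equivalent first; then I_n = V_th/R_th and R_n = R_th.
Step 1 — V_th is the open-circuit voltage V_A - V_B (nothing connected across the terminals).
Nodal analysis, taking node 2 as the 0 V reference.
Source V1 fixes V_0 = 12 V.
KCL at each unknown node (sum of currents leaving = 0; resistances in Ω):
  Node 1: (V_1 - 12)/300 + (V_1 - 0)/150 = 0
Collecting terms: 0.01 × V_1 = 0.04  =>  V_1 = 4 V
V_th = V_1 - V_2 = 4 - 0 = 4 V
Step 2 — R_th: zero the source — replace V1 by a short circuit (node 2 merges into node 0) — and find the resistance seen between A (node 1) and B (node 0).
Reduce the network between node 1 (A) and node 0 (B) by series/parallel combination:
  Rp1 = R1 ‖ R2 (parallel, both between nodes 0 and 1) = 1/(1/300 + 1/150) = 100 Ω
R_th = 100 Ω
I_n = V_th/R_th = 4/100 = 0.04 A, and R_n = R_th = 100 Ω

Final answer: I_n = 0.04 A, R_n = 100 Ω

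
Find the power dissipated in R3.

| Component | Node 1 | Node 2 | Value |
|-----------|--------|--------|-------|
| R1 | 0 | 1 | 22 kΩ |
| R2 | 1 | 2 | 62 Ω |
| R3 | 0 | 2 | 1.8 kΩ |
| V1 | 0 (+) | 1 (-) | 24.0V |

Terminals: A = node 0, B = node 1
Nodal analysis, taking node 1 as the 0 V reference.
Source V1 fixes V_0 = 24 V.
KCL at each unknown node (sum of currents leaving = 0; resistances in Ω):
  Node 2: (V_2 - 0)/62 + (V_2 - 24)/1800 = 0
Collecting terms: 0.01668 × V_2 = 0.01333  =>  V_2 = 0.7991 V
I_R3 = (V_0 - V_2)/R3 = (24 - 0.7991)/1800 = 0.01289 A
P_R3 = I_R3² × R3 = (0.01289)² × 1800 = 0.299 W

Final answer: 0.299 W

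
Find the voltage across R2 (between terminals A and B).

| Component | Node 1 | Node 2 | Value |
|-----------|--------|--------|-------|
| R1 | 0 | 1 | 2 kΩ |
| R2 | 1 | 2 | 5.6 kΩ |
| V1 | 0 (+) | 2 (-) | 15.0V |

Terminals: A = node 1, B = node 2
R1 and R2 are in series across V1 (node 0 → node 1 → node 2), and the output A–B is taken across R2, so this is a voltage divider.
Series current: I = V1/(R1 + R2) = 15/(2000 + 5600) = 15/7600 = 0.001974 A
V_R2 = I × R2 = V1 × R2/(R1 + R2) = 15 × 5600/7600 = 11.05 V

Final answer: 11.05 V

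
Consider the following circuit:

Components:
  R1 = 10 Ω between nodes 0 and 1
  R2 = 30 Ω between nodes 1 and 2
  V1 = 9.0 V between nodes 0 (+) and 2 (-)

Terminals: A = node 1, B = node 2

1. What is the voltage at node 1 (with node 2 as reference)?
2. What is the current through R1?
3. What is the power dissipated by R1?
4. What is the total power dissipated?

Nodal analysis, taking node 2 as the 0 V reference.
Source V1 fixes V_0 = 9 V.
KCL at each unknown node (sum of currents leaving = 0; resistances in Ω):
  Node 1: (V_1 - 9)/10 + (V_1 - 0)/30 = 0
Collecting terms: 0.1333 × V_1 = 0.9  =>  V_1 = 6.75 V
Part 1:
  Read off the nodal solution: V_1 = 6.75 V
Part 2:
  I_R1 = (V_0 - V_1)/R1 = (9 - 6.75)/10 = 0.225 A
  Magnitude: I_R1 = 0.225 A
Part 3:
  I_R1 = (V_0 - V_1)/R1 = (9 - 6.75)/10 = 0.225 A
  P_R1 = I_R1² × R1 = (0.225)² × 10 = 0.5062 W
Part 4:
  Power in each resistor, P = (ΔV)²/R:
    P_R1 = (9 - 6.75)²/10 = 0.5062 W
    P_R2 = (6.75 - 0)²/30 = 1.519 W
  P_total = P_R1 + P_R2 = 2.025 W

Final answers:
1. V_1 = 6.75 V
2. I_R1 = 0.225 A
3. P_R1 = 0.5062 W
4. P_total = 2.025 W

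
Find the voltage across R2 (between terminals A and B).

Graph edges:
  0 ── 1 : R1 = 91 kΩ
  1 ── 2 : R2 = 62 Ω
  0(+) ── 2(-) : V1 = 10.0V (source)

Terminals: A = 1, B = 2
R1 and R2 are in series across V1 (node 0 → node 1 → node 2), and the output A–B is taken across R2, so this is a voltage divider.
Series current: I = V1/(R1 + R2) = 10/(91000 + 62) = 10/91060 = 0.0001098 A
V_R2 = I × R2 = V1 × R2/(R1 + R2) = 10 × 62/91060 = 0.006809 V

Final answer: 0.006809 V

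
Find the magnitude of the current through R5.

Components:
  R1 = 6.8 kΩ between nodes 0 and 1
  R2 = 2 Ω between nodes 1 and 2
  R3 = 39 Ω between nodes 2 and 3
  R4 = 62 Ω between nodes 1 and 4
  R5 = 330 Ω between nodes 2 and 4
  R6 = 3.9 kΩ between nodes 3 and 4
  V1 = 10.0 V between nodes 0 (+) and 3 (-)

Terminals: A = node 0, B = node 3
Nodal analysis, taking node 3 as the 0 V reference.
Source V1 fixes V_0 = 10 V.
KCL at each unknown node (sum of currents leaving = 0; resistances in Ω):
  Node 1: (V_1 - 10)/6800 + (V_1 - V_2)/2 + (V_1 - V_4)/62 = 0
  Node 2: (V_2 - V_1)/2 + (V_2 - 0)/39 + (V_2 - V_4)/330 = 0
  Node 4: (V_4 - V_1)/62 + (V_4 - V_2)/330 + (V_4 - 0)/3900 = 0
Collecting terms (coefficients in siemens):
  0.5163·V_1 - 0.5·V_2 - 0.01613·V_4 = 0.001471
  0.5287·V_2 - 0.5·V_1 - 0.00303·V_4 = 0
  0.01942·V_4 - 0.01613·V_1 - 0.00303·V_2 = 0
Solving these 3 simultaneous equations (Gaussian elimination) gives:
  V_1 = 0.05932 V, V_2 = 0.05643 V, V_4 = 0.05808 V
I_R5 = (V_2 - V_4)/R5 = (0.05643 - 0.05808)/330 = -0.000005001 A
|I_R5| = 0.000005001 A

Final answer: |I_R5| = 5.001e-06 A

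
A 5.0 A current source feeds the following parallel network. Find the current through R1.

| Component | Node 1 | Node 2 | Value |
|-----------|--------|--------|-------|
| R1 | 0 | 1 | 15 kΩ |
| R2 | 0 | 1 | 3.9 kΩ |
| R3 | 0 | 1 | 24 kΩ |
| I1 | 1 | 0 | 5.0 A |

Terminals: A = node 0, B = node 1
All resistors sit directly between nodes 0 and 1, so they are in parallel and share one voltage V; the full source current 5 A splits among them.
1/R_par = 1/15000 + 1/3900 + 1/24000 = 0.0003647 S  =>  R_par = 2742 Ω
V = I × R_par = 5 × 2742 = 13710 V
I_R1 = V/R1 = 13710/15000 = 0.9139 A

Final answer: 0.9139 A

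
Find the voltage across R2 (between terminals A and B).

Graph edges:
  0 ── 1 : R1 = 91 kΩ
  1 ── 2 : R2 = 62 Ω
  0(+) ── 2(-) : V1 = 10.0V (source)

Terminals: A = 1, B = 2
R1 and R2 are in series across V1 (node 0 → node 1 → node 2), and the output A–B is taken across R2, so this is a voltage divider.
Series current: I = V1/(R1 + R2) = 10/(91000 + 62) = 10/91060 = 0.0001098 A
V_R2 = I × R2 = V1 × R2/(R1 + R2) = 10 × 62/91060 = 0.006809 V

Final answer: 0.006809 V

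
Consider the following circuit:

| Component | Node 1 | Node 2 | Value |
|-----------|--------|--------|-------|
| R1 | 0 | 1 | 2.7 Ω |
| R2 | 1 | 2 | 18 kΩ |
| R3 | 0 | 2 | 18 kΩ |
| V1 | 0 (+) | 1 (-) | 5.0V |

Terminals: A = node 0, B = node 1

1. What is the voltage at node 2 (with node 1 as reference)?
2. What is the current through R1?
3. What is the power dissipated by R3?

Nodal analysis, taking node 1 as the 0 V reference.
Source V1 fixes V_0 = 5 V.
KCL at each unknown node (sum of currents leaving = 0; resistances in Ω):
  Node 2: (V_2 - 0)/18000 + (V_2 - 5)/18000 = 0
Collecting terms: 0.0001111 × V_2 = 0.0002778  =>  V_2 = 2.5 V
Part 1:
  Read off the nodal solution: V_2 = 2.5 V
Part 2:
  I_R1 = (V_0 - V_1)/R1 = (5 - 0)/2.7 = 1.852 A
  Magnitude: I_R1 = 1.852 A
Part 3:
  I_R3 = (V_0 - V_2)/R3 = (5 - 2.5)/18000 = 0.0001389 A
  P_R3 = I_R3² × R3 = (0.0001389)² × 18000 = 0.0003472 W

Final answers:
1. V_2 = 2.5 V
2. I_R1 = 1.852 A
3. P_R3 = 0.0003472 W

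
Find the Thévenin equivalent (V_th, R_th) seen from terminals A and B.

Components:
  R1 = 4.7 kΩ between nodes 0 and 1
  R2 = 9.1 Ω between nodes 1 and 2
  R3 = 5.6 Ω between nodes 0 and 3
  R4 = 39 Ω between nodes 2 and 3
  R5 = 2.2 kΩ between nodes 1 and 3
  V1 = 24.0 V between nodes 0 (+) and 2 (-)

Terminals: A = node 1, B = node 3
Step 1 — V_th is the open-circuit voltage V_A - V_B (nothing connected across the terminals).
Nodal analysis, taking node 2 as the 0 V reference.
Source V1 fixes V_0 = 24 V.
KCL at each unknown node (sum of currents leaving = 0; resistances in Ω):
  Node 1: (V_1 - 24)/4700 + (V_1 - 0)/9.1 + (V_1 - V_3)/2200 = 0
  Node 3: (V_3 - 24)/5.6 + (V_3 - 0)/39 + (V_3 - V_1)/2200 = 0
Collecting terms (coefficients in siemens):
  0.1106·V_1 - 0.0004545·V_3 = 0.005106
  0.2047·V_3 - 0.0004545·V_1 = 4.286
Determinant D = (0.1106)(0.2047) - (-0.0004545)(-0.0004545) = 0.02263
V_1 = [(0.005106)(0.2047) - (-0.0004545)(4.286)]/D = 0.1323 V
V_3 = [(0.1106)(4.286) - (0.005106)(-0.0004545)]/D = 20.94 V
V_th = V_1 - V_3 = 0.1323 - 20.94 = -20.81 V
Step 2 — R_th: zero the source — replace V1 by a short circuit (node 2 merges into node 0) — and find the resistance seen between A (node 1) and B (node 3).
Reduce the network between node 1 (A) and node 3 (B) by series/parallel combination:
  Rp1 = R1 ‖ R2 (parallel, both between nodes 0 and 1) = 1/(1/4700 + 1/9.1) = 9.082 Ω
  Rp2 = R3 ‖ R4 (parallel, both between nodes 0 and 3) = 1/(1/5.6 + 1/39) = 4.897 Ω
  Rs1 = Rp1 + Rp2 (series, joined only at node 0) = 9.082 + 4.897 = 13.98 Ω
  Rp3 = R5 ‖ Rs1 (parallel, both between nodes 1 and 3) = 1/(1/2200 + 1/13.98) = 13.89 Ω
R_th = 13.89 Ω

Final answer: V_th = -20.81 V, R_th = 13.89 Ω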